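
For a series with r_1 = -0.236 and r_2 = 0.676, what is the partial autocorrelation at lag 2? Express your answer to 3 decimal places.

0.657

φ_{22} = (r_2 − r_1²) / (1 − r_1²)
r_1² = (-0.236)² = 0.055696
Numerator = 0.676 − 0.0557 = 0.6203; denominator = 1 − 0.0557 = 0.9443
φ_{22} = 0.6203 / 0.9443 = 0.657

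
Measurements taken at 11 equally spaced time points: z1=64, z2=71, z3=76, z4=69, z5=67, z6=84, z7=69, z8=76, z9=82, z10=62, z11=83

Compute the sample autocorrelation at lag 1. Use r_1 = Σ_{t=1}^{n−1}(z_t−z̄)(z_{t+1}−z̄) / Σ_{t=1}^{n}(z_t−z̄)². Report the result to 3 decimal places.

Mean z̄ = (64 + 71 + 76 + 69 + 67 + 84 + 69 + 76 + 82 + 62 + 83)/11 = 73.0000
Numerator Σ_{t=1}^{10}(z_t−z̄)(z_{t+1}−z̄) = -280.0000
Denominator Σ(z_t−z̄)² = 594.0000
r_1 = -280.0000 / 594.0000 = -0.471

-0.471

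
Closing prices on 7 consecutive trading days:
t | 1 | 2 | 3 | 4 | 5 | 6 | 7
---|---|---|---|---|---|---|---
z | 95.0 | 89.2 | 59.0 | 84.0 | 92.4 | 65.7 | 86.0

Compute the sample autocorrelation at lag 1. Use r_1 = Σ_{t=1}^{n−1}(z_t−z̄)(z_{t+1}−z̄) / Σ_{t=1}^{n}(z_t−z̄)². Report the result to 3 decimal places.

Mean z̄ = (95.0 + 89.2 + 59.0 + 84.0 + 92.4 + 65.7 + 86.0)/7 = 81.6143
Σ(z_t−z̄)(z_{t+1}−z̄) = (101.5402) + (-171.5455) + (-53.9512) + (25.7316) + (-171.6469) + (-69.7955) = -339.6673
Denominator Σ(z_t−z̄)² = 1142.6486
r_1 = -339.6673 / 1142.6486 = -0.297

-0.297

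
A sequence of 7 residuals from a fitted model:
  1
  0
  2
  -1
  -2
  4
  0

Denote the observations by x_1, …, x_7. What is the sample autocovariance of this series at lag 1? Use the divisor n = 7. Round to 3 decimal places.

-1.434

Mean x̄ = (1 + 0 + 2 − 1 − 2 + 4 + 0)/7 = 0.5714
Σ_{t=1}^{6}(x_t−x̄)(x_{t+1}−x̄) = -10.0408
γ_1 = -10.0408 / 7 = -1.434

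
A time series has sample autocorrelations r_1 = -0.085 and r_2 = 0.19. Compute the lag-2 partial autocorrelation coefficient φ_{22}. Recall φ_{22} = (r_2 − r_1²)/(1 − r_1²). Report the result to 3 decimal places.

0.184

φ_{22} = (r_2 − r_1²) / (1 − r_1²)
r_1² = (-0.085)² = 0.007225
Numerator = 0.19 − 0.0072 = 0.1828; denominator = 1 − 0.0072 = 0.9928
φ_{22} = 0.1828 / 0.9928 = 0.184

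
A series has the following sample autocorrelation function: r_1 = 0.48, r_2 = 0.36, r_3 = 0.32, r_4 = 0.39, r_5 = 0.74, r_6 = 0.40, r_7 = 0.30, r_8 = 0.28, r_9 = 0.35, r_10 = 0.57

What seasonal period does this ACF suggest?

The largest autocorrelation is r_5 = 0.74, with a weaker echo at lag 10 (0.57); the remaining lags stay at or below 0.48. The elevated value at lag 1 (0.48), dropping to 0.36 at lag 2, reflects decaying short-term dependence rather than seasonality.
The dominant spike at lag 5 indicates a seasonal period of 5.

5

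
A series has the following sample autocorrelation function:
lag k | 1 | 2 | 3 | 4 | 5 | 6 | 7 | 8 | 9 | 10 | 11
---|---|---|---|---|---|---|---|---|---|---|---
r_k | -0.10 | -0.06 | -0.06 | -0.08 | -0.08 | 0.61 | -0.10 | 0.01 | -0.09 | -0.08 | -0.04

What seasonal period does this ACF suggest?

The largest autocorrelation is r_6 = 0.61; the remaining lags stay at or below 0.01.
The dominant spike at lag 6 indicates a seasonal period of 6.

6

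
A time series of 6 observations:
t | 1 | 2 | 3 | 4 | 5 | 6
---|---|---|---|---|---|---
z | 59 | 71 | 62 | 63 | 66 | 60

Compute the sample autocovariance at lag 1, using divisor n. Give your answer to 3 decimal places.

-9.042

Mean z̄ = (59 + 71 + 62 + 63 + 66 + 60)/6 = 63.5000
Deviations: -4.5000, 7.5000, -1.5000, -0.5000, 2.5000, -3.5000
Σ_{t=1}^{5}(z_t−z̄)(z_{t+1}−z̄) = -54.2500
γ_1 = -54.2500 / 6 = -9.042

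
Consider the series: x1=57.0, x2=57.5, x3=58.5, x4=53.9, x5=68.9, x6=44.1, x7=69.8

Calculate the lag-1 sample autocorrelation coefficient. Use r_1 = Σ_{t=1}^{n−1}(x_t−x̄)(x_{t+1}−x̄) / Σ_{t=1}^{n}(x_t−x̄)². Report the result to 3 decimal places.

-0.767

Mean x̄ = (57.0 + 57.5 + 58.5 + 53.9 + 68.9 + 44.1 + 69.8)/7 = 58.5286
Deviations from mean: -1.5286, -1.0286, -0.0286, -4.6286, 10.3714, -14.4286, 11.2714
Σ(x_t−x̄)(x_{t+1}−x̄) = (1.5722) + (0.0294) + (0.1322) + (-48.0049) + (-149.6449) + (-162.6306) = -358.5465
Denominator Σ(x_t−x̄)² = 467.6143
r_1 = -358.5465 / 467.6143 = -0.767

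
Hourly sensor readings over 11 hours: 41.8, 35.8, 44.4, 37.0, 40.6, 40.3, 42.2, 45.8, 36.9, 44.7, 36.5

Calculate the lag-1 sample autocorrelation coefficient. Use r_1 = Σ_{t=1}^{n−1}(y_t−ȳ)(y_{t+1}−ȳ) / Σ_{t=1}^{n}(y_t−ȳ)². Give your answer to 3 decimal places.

Mean ȳ = (41.8 + 35.8 + 44.4 + 37.0 + 40.6 + 40.3 + 42.2 + 45.8 + 36.9 + 44.7 + 36.5)/11 = 40.5455
Numerator Σ_{t=1}^{10}(y_t−ȳ)(y_{t+1}−ȳ) = -80.9375
Denominator Σ(y_t−ȳ)² = 128.8473
r_1 = -80.9375 / 128.8473 = -0.628

-0.628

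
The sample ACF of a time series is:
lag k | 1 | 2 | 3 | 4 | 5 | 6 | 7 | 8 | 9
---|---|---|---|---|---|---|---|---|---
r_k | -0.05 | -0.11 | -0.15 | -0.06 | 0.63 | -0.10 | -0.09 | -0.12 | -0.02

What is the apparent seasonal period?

The largest autocorrelation is r_5 = 0.63; the remaining lags stay at or below -0.02.
The dominant spike at lag 5 indicates a seasonal period of 5.

5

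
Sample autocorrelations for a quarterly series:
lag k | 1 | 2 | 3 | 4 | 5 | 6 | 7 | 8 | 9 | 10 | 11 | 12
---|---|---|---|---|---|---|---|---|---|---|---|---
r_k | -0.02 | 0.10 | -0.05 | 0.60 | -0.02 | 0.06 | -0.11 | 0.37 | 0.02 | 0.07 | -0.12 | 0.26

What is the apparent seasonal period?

The largest autocorrelation is r_4 = 0.60, with weaker echoes at lags 8 (0.37) and 12 (0.26); the remaining lags stay at or below 0.10.
The dominant spike at lag 4 indicates a seasonal period of 4.

4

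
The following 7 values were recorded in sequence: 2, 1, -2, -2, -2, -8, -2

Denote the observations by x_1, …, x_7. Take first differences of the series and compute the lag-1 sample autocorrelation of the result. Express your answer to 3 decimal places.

First differences Δx: -1, -3, 0, 0, -6, 6
Mean of differences = -0.6667
Numerator Σ(Δx_t−Δx̄)(Δx_{t+1}−Δx̄) = -39.4444
Denominator Σ(Δx_t−Δx̄)² = 79.3333
r_1(Δx) = -39.4444 / 79.3333 = -0.497

-0.497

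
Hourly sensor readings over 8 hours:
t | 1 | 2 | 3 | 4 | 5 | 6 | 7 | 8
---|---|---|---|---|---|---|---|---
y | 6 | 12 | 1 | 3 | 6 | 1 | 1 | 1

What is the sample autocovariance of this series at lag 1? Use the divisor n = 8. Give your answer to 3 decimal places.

Mean ȳ = (6 + 12 + 1 + 3 + 6 + 1 + 1 + 1)/8 = 3.8750
Deviations: 2.1250, 8.1250, -2.8750, -0.8750, 2.1250, -2.8750, -2.8750, -2.8750
Σ_{t=1}^{7}(y_t−ȳ)(y_{t+1}−ȳ) = 4.9844
γ_1 = 4.9844 / 8 = 0.623

0.623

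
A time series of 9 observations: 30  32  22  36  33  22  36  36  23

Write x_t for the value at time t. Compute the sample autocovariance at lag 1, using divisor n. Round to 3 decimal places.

-13.778

Mean x̄ = (30 + 32 + 22 + 36 + 33 + 22 + 36 + 36 + 23)/9 = 30.0000
Σ_{t=1}^{8}(x_t−x̄)(x_{t+1}−x̄) = -124.0000
γ_1 = -124.0000 / 9 = -13.778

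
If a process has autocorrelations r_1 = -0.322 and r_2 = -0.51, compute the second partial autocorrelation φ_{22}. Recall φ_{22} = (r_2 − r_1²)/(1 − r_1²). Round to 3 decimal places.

φ_{22} = (r_2 − r_1²) / (1 − r_1²)
r_1² = (-0.322)² = 0.103684
Numerator = -0.51 − 0.1037 = -0.6137; denominator = 1 − 0.1037 = 0.8963
φ_{22} = -0.6137 / 0.8963 = -0.685

-0.685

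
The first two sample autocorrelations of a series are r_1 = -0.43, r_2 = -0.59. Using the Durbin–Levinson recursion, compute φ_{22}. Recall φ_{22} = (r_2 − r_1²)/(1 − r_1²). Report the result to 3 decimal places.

φ_{22} = (r_2 − r_1²) / (1 − r_1²)
r_1² = (-0.43)² = 0.1849
Numerator = -0.59 − 0.1849 = -0.7749; denominator = 1 − 0.1849 = 0.8151
φ_{22} = -0.7749 / 0.8151 = -0.951

-0.951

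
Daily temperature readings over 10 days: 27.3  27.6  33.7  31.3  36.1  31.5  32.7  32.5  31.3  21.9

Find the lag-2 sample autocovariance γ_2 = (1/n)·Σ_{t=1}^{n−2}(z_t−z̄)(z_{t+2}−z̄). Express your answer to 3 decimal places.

Mean z̄ = (27.3 + 27.6 + 33.7 + 31.3 + 36.1 + 31.5 + 32.7 + 32.5 + 31.3 + 21.9)/10 = 30.5900
Σ_{t=1}^{8}(z_t−z̄)(z_{t+2}−z̄) = 3.6918
γ_2 = 3.6918 / 10 = 0.369

0.369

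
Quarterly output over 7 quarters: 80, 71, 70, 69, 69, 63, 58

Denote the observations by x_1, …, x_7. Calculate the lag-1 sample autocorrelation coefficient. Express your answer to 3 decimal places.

0.314

Mean x̄ = (80 + 71 + 70 + 69 + 69 + 63 + 58)/7 = 68.5714
Numerator Σ_{t=1}^{6}(x_t−x̄)(x_{t+1}−x̄) = 88.5306
Denominator Σ(x_t−x̄)² = 281.7143
r_1 = 88.5306 / 281.7143 = 0.314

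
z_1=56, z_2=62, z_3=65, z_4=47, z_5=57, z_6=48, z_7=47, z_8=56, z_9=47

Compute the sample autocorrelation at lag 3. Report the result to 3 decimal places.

0.104

Mean z̄ = (56 + 62 + 65 + 47 + 57 + 48 + 47 + 56 + 47)/9 = 53.8889
Σ(z_t−z̄)(z_{t+3}−z̄) = (-14.5432) + (25.2346) + (-65.4321) + (47.4568) + (6.5679) + (40.5679) = 39.8519
Denominator Σ(z_t−z̄)² = 384.8889
r_3 = 39.8519 / 384.8889 = 0.104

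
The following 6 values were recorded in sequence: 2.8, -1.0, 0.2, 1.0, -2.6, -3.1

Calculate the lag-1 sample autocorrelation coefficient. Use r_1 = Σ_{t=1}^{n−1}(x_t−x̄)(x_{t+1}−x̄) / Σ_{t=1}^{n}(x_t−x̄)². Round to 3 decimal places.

Mean x̄ = (2.8 − 1.0 + 0.2 + 1.0 − 2.6 − 3.1)/6 = -0.4500
Deviations from mean: 3.2500, -0.5500, 0.6500, 1.4500, -2.1500, -2.6500
Numerator Σ_{t=1}^{5}(x_t−x̄)(x_{t+1}−x̄) = 1.3775
Denominator Σ(x_t−x̄)² = 25.0350
r_1 = 1.3775 / 25.0350 = 0.055

0.055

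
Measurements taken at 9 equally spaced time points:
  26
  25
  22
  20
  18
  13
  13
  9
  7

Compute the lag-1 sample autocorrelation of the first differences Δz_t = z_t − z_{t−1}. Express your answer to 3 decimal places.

First differences Δz: -1, -3, -2, -2, -5, 0, -4, -2
Mean of differences = -2.3750
Numerator Σ(Δz_t−Δz̄)(Δz_{t+1}−Δz̄) = -12.6406
Denominator Σ(Δz_t−Δz̄)² = 17.8750
r_1(Δz) = -12.6406 / 17.8750 = -0.707

-0.707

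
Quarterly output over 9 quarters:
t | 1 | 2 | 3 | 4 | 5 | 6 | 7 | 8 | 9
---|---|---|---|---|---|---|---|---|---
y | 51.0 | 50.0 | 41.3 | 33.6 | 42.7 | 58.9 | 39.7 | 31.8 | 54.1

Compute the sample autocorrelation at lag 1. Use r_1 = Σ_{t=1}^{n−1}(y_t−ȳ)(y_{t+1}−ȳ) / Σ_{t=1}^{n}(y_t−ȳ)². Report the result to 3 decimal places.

Mean ȳ = (51.0 + 50.0 + 41.3 + 33.6 + 42.7 + 58.9 + 39.7 + 31.8 + 54.1)/9 = 44.7889
Numerator Σ_{t=1}^{8}(y_t−ȳ)(y_{t+1}−ȳ) = -79.5335
Denominator Σ(y_t−ȳ)² = 687.8889
r_1 = -79.5335 / 687.8889 = -0.116

-0.116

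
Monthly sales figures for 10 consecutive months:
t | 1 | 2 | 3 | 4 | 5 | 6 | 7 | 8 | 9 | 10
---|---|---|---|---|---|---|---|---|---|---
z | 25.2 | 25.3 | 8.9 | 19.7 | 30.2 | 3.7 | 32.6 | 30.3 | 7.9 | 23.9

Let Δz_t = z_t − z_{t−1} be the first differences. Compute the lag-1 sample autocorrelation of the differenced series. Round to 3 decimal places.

-0.531

First differences Δz: 0.1, -16.4, 10.8, 10.5, -26.5, 28.9, -2.3, -22.4, 16.0
Mean of differences = -0.1444
Numerator Σ(Δz_t−Δz̄)(Δz_{t+1}−Δz̄) = -1485.3442
Denominator Σ(Δz_t−Δz̄)² = 2796.1822
r_1(Δz) = -1485.3442 / 2796.1822 = -0.531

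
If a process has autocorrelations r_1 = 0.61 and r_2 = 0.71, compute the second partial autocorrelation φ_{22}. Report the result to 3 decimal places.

φ_{22} = (r_2 − r_1²) / (1 − r_1²)
r_1² = (0.61)² = 0.3721
Numerator = 0.71 − 0.3721 = 0.3379; denominator = 1 − 0.3721 = 0.6279
φ_{22} = 0.3379 / 0.6279 = 0.538

0.538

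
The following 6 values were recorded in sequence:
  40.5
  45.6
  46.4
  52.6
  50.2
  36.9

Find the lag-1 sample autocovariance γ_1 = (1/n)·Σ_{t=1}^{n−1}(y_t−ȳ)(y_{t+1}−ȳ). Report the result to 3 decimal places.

0.103

Mean ȳ = (40.5 + 45.6 + 46.4 + 52.6 + 50.2 + 36.9)/6 = 45.3667
Σ_{t=1}^{5}(y_t−ȳ)(y_{t+1}−ȳ) = 0.6189
γ_1 = 0.6189 / 6 = 0.103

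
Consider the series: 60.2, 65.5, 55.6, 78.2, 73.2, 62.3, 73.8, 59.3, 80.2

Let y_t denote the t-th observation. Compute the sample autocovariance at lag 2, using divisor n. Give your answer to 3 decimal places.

Mean ȳ = (60.2 + 65.5 + 55.6 + 78.2 + 73.2 + 62.3 + 73.8 + 59.3 + 80.2)/9 = 67.5889
Σ_{t=1}^{7}(y_t−ȳ)(y_{t+2}−ȳ) = 100.0464
γ_2 = 100.0464 / 9 = 11.116

11.116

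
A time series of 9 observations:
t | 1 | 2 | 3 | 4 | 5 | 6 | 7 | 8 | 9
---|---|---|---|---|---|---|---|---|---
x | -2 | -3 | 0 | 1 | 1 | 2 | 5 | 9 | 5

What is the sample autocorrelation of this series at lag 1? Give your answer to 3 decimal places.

0.658

Mean x̄ = (-2 − 3 + 0 + 1 + 1 + 2 + 5 + 9 + 5)/9 = 2.0000
Numerator Σ_{t=1}^{8}(x_t−x̄)(x_{t+1}−x̄) = 75.0000
Denominator Σ(x_t−x̄)² = 114.0000
r_1 = 75.0000 / 114.0000 = 0.658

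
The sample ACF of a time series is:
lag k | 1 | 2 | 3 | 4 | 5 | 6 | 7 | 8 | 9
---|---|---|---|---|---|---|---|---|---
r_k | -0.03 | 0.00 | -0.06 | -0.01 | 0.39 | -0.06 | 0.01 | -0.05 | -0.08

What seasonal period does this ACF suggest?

The largest autocorrelation is r_5 = 0.39; the remaining lags stay at or below 0.01.
The dominant spike at lag 5 indicates a seasonal period of 5.

5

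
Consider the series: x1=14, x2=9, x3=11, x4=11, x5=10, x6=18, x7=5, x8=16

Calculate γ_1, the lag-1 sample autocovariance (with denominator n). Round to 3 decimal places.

Mean x̄ = (14 + 9 + 11 + 11 + 10 + 18 + 5 + 16)/8 = 11.7500
Σ_{t=1}^{7}(x_t−x̄)(x_{t+1}−x̄) = -84.0625
γ_1 = -84.0625 / 8 = -10.508

-10.508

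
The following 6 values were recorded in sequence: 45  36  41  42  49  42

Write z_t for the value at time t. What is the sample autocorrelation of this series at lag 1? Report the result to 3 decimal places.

Mean z̄ = (45 + 36 + 41 + 42 + 49 + 42)/6 = 42.5000
Deviations from mean: 2.5000, -6.5000, -1.5000, -0.5000, 6.5000, -0.5000
Σ(z_t−z̄)(z_{t+1}−z̄) = (-16.2500) + (9.7500) + (0.7500) + (-3.2500) + (-3.2500) = -12.2500
Denominator Σ(z_t−z̄)² = 93.5000
r_1 = -12.2500 / 93.5000 = -0.131

-0.131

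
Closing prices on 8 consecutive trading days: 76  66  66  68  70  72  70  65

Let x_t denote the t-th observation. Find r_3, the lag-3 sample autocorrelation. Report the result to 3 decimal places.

Mean x̄ = (76 + 66 + 66 + 68 + 70 + 72 + 70 + 65)/8 = 69.1250
Deviations from mean: 6.8750, -3.1250, -3.1250, -1.1250, 0.8750, 2.8750, 0.8750, -4.1250
Numerator Σ_{t=1}^{5}(x_t−x̄)(x_{t+3}−x̄) = -24.0469
Denominator Σ(x_t−x̄)² = 94.8750
r_3 = -24.0469 / 94.8750 = -0.253

-0.253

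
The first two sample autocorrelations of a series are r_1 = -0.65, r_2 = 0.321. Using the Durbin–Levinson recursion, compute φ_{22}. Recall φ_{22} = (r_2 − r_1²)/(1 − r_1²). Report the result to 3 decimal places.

-0.176

φ_{22} = (r_2 − r_1²) / (1 − r_1²)
r_1² = (-0.65)² = 0.4225
Numerator = 0.321 − 0.4225 = -0.1015; denominator = 1 − 0.4225 = 0.5775
φ_{22} = -0.1015 / 0.5775 = -0.176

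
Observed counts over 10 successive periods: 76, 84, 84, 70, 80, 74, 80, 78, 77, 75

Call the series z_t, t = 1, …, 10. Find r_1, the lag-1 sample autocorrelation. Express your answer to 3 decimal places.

-0.302

Mean z̄ = (76 + 84 + 84 + 70 + 80 + 74 + 80 + 78 + 77 + 75)/10 = 77.8000
Numerator Σ_{t=1}^{9}(z_t−z̄)(z_{t+1}−z̄) = -52.4400
Denominator Σ(z_t−z̄)² = 173.6000
r_1 = -52.4400 / 173.6000 = -0.302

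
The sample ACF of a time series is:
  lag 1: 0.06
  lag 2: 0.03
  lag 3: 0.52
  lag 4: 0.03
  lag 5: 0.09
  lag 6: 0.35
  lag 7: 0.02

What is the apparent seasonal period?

3

The largest autocorrelation is r_3 = 0.52, with a weaker echo at lag 6 (0.35); the remaining lags stay at or below 0.09.
The dominant spike at lag 3 indicates a seasonal period of 3.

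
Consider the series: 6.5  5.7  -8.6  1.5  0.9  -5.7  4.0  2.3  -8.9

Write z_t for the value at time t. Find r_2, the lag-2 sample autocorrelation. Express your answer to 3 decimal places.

-0.390

Mean z̄ = (6.5 + 5.7 − 8.6 + 1.5 + 0.9 − 5.7 + 4.0 + 2.3 − 8.9)/9 = -0.2556
Σ(z_t−z̄)(z_{t+2}−z̄) = (-56.3714) + (10.4553) + (-9.6425) + (-9.5580) + (4.9175) + (-13.9136) + (-36.7869) = -110.8995
Denominator Σ(z_t−z̄)² = 284.1622
r_2 = -110.8995 / 284.1622 = -0.390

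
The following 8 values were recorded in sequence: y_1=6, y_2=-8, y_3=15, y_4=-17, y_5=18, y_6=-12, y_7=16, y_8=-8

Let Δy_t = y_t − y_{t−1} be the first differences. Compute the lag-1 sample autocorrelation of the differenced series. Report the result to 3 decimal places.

First differences Δy: -14, 23, -32, 35, -30, 28, -24
Mean of differences = -2.0000
Numerator Σ(Δy_t−Δȳ)(Δy_{t+1}−Δȳ) = -4696.0000
Denominator Σ(Δy_t−Δȳ)² = 5206.0000
r_1(Δy) = -4696.0000 / 5206.0000 = -0.902

-0.902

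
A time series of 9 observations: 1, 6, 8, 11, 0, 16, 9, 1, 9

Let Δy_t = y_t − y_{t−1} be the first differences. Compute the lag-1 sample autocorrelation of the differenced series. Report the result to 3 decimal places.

First differences Δy: 5, 2, 3, -11, 16, -7, -8, 8
Mean of differences = 1.0000
Numerator Σ(Δy_t−Δȳ)(Δy_{t+1}−Δȳ) = -309.0000
Denominator Σ(Δy_t−Δȳ)² = 584.0000
r_1(Δy) = -309.0000 / 584.0000 = -0.529

-0.529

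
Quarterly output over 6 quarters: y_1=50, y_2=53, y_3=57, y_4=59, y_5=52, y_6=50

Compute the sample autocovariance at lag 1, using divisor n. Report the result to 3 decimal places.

2.708

Mean ȳ = (50 + 53 + 57 + 59 + 52 + 50)/6 = 53.5000
Σ_{t=1}^{5}(y_t−ȳ)(y_{t+1}−ȳ) = 16.2500
γ_1 = 16.2500 / 6 = 2.708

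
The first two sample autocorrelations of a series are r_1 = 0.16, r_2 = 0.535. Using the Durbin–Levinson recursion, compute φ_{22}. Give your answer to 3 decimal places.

0.523

φ_{22} = (r_2 − r_1²) / (1 − r_1²)
r_1² = (0.16)² = 0.0256
Numerator = 0.535 − 0.0256 = 0.5094; denominator = 1 − 0.0256 = 0.9744
φ_{22} = 0.5094 / 0.9744 = 0.523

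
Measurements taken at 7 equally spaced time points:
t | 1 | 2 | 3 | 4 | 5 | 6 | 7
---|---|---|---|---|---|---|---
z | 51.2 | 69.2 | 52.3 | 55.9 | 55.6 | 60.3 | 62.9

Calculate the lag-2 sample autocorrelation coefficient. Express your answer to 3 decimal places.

Mean z̄ = (51.2 + 69.2 + 52.3 + 55.9 + 55.6 + 60.3 + 62.9)/7 = 58.2000
Deviations from mean: -7.0000, 11.0000, -5.9000, -2.3000, -2.6000, 2.1000, 4.7000
Numerator Σ_{t=1}^{5}(z_t−z̄)(z_{t+2}−z̄) = 14.2900
Denominator Σ(z_t−z̄)² = 243.3600
r_2 = 14.2900 / 243.3600 = 0.059

0.059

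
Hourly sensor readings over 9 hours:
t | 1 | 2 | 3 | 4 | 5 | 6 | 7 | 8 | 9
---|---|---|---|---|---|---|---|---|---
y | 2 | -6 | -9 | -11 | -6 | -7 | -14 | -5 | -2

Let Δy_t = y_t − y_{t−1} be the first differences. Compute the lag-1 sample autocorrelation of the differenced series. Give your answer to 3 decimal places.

-0.057

First differences Δy: -8, -3, -2, 5, -1, -7, 9, 3
Mean of differences = -0.5000
Numerator Σ(Δy_t−Δȳ)(Δy_{t+1}−Δȳ) = -13.7500
Denominator Σ(Δy_t−Δȳ)² = 240.0000
r_1(Δy) = -13.7500 / 240.0000 = -0.057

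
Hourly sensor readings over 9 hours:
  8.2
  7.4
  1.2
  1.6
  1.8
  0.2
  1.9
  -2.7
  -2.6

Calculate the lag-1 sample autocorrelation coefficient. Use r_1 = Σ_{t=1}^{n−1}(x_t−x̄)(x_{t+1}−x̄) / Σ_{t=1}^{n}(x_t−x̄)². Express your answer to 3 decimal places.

0.452

Mean x̄ = (8.2 + 7.4 + 1.2 + 1.6 + 1.8 + 0.2 + 1.9 − 2.7 − 2.6)/9 = 1.8889
Numerator Σ_{t=1}^{8}(x_t−x̄)(x_{t+1}−x̄) = 51.8888
Denominator Σ(x_t−x̄)² = 114.8289
r_1 = 51.8888 / 114.8289 = 0.452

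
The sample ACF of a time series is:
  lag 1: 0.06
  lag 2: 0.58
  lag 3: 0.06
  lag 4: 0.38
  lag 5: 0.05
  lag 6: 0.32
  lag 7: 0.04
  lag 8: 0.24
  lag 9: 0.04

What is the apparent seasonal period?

2

The largest autocorrelation is r_2 = 0.58, with weaker echoes at lags 4 (0.38), 6 (0.32) and 8 (0.24); the remaining lags stay at or below 0.06.
The dominant spike at lag 2 indicates a seasonal period of 2.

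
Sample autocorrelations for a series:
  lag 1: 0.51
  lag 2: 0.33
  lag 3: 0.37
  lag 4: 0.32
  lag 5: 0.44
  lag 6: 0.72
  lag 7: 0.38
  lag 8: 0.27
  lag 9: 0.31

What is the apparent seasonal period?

The largest autocorrelation is r_6 = 0.72; the remaining lags stay at or below 0.51. The elevated value at lag 1 (0.51), dropping to 0.33 at lag 2, reflects decaying short-term dependence rather than seasonality.
The dominant spike at lag 6 indicates a seasonal period of 6.

6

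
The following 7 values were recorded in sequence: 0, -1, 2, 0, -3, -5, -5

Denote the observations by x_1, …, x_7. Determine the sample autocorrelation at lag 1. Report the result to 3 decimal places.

Mean x̄ = (0 − 1 + 2 + 0 − 3 − 5 − 5)/7 = -1.7143
Deviations from mean: 1.7143, 0.7143, 3.7143, 1.7143, -1.2857, -3.2857, -3.2857
Numerator Σ_{t=1}^{6}(x_t−x̄)(x_{t+1}−x̄) = 23.0612
Denominator Σ(x_t−x̄)² = 43.4286
r_1 = 23.0612 / 43.4286 = 0.531

0.531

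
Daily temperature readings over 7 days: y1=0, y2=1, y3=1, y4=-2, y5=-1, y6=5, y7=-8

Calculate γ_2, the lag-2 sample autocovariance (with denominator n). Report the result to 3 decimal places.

-0.971

Mean ȳ = (0 + 1 + 1 − 2 − 1 + 5 − 8)/7 = -0.5714
Deviations: 0.5714, 1.5714, 1.5714, -1.4286, -0.4286, 5.5714, -7.4286
Σ_{t=1}^{5}(y_t−ȳ)(y_{t+2}−ȳ) = -6.7959
γ_2 = -6.7959 / 7 = -0.971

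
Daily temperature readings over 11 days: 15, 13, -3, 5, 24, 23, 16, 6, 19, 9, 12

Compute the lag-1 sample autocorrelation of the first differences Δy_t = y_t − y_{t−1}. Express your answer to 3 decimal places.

First differences Δy: -2, -16, 8, 19, -1, -7, -10, 13, -10, 3
Mean of differences = -0.3000
Numerator Σ(Δy_t−Δȳ)(Δy_{t+1}−Δȳ) = -177.2900
Denominator Σ(Δy_t−Δȳ)² = 1112.1000
r_1(Δy) = -177.2900 / 1112.1000 = -0.159

-0.159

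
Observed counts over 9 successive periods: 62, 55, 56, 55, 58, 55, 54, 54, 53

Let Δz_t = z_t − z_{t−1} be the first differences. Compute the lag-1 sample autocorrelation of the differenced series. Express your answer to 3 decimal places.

-0.319

First differences Δz: -7, 1, -1, 3, -3, -1, 0, -1
Mean of differences = -1.1250
Numerator Σ(Δz_t−Δz̄)(Δz_{t+1}−Δz̄) = -19.3906
Denominator Σ(Δz_t−Δz̄)² = 60.8750
r_1(Δz) = -19.3906 / 60.8750 = -0.319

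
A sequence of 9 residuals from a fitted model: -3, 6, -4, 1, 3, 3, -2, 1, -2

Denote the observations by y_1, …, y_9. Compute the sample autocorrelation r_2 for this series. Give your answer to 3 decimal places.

Mean ȳ = (-3 + 6 − 4 + 1 + 3 + 3 − 2 + 1 − 2)/9 = 0.3333
Numerator Σ_{t=1}^{7}(y_t−ȳ)(y_{t+2}−ȳ) = 9.4444
Denominator Σ(y_t−ȳ)² = 88.0000
r_2 = 9.4444 / 88.0000 = 0.107

0.107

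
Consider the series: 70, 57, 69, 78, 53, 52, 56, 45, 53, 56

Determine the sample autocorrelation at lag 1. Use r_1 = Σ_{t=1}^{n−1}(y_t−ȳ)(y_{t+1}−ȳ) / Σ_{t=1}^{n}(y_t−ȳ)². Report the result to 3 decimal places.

Mean ȳ = (70 + 57 + 69 + 78 + 53 + 52 + 56 + 45 + 53 + 56)/10 = 58.9000
Numerator Σ_{t=1}^{9}(y_t−ȳ)(y_{t+1}−ȳ) = 240.0900
Denominator Σ(y_t−ȳ)² = 920.9000
r_1 = 240.0900 / 920.9000 = 0.261

0.261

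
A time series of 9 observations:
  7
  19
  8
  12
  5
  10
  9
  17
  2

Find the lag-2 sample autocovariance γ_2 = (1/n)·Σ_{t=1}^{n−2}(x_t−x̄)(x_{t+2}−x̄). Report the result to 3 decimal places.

5.145

Mean x̄ = (7 + 19 + 8 + 12 + 5 + 10 + 9 + 17 + 2)/9 = 9.8889
Σ_{t=1}^{7}(x_t−x̄)(x_{t+2}−x̄) = 46.3086
γ_2 = 46.3086 / 9 = 5.145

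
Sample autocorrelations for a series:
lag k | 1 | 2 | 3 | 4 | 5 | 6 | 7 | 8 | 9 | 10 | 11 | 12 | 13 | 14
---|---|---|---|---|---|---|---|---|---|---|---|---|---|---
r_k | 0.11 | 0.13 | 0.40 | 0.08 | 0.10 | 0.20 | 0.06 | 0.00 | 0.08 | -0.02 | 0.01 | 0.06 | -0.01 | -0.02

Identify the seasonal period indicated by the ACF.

3

The largest autocorrelation is r_3 = 0.40, with a weaker echo at lag 6 (0.20); the remaining lags stay at or below 0.13.
The dominant spike at lag 3 indicates a seasonal period of 3.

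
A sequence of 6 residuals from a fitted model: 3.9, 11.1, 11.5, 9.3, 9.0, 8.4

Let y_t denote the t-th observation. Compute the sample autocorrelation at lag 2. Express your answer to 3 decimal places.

Mean ȳ = (3.9 + 11.1 + 11.5 + 9.3 + 9.0 + 8.4)/6 = 8.8667
Deviations from mean: -4.9667, 2.2333, 2.6333, 0.4333, 0.1333, -0.4667
Numerator Σ_{t=1}^{4}(y_t−ȳ)(y_{t+2}−ȳ) = -11.9622
Denominator Σ(y_t−ȳ)² = 37.0133
r_2 = -11.9622 / 37.0133 = -0.323

-0.323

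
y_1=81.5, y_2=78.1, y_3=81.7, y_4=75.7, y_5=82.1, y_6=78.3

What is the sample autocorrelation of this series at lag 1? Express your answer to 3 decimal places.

Mean ȳ = (81.5 + 78.1 + 81.7 + 75.7 + 82.1 + 78.3)/6 = 79.5667
Deviations from mean: 1.9333, -1.4667, 2.1333, -3.8667, 2.5333, -1.2667
Numerator Σ_{t=1}^{5}(y_t−ȳ)(y_{t+1}−ȳ) = -27.2178
Denominator Σ(y_t−ȳ)² = 33.4133
r_1 = -27.2178 / 33.4133 = -0.815

-0.815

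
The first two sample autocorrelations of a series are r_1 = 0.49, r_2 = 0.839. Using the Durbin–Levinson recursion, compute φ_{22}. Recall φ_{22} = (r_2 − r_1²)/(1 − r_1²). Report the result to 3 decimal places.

φ_{22} = (r_2 − r_1²) / (1 − r_1²)
r_1² = (0.49)² = 0.2401
Numerator = 0.839 − 0.2401 = 0.5989; denominator = 1 − 0.2401 = 0.7599
φ_{22} = 0.5989 / 0.7599 = 0.788

0.788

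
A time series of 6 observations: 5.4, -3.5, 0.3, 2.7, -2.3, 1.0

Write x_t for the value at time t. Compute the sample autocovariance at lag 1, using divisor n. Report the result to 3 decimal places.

-4.388

Mean x̄ = (5.4 − 3.5 + 0.3 + 2.7 − 2.3 + 1.0)/6 = 0.6000
Deviations: 4.8000, -4.1000, -0.3000, 2.1000, -2.9000, 0.4000
Σ_{t=1}^{5}(x_t−x̄)(x_{t+1}−x̄) = -26.3300
γ_1 = -26.3300 / 6 = -4.388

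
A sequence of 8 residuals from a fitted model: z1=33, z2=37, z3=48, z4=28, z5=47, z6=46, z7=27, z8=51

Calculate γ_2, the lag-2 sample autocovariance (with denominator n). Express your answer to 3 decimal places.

-7.238

Mean z̄ = (33 + 37 + 48 + 28 + 47 + 46 + 27 + 51)/8 = 39.6250
Deviations: -6.6250, -2.6250, 8.3750, -11.6250, 7.3750, 6.3750, -12.6250, 11.3750
Σ_{t=1}^{6}(z_t−z̄)(z_{t+2}−z̄) = -57.9063
γ_2 = -57.9063 / 8 = -7.238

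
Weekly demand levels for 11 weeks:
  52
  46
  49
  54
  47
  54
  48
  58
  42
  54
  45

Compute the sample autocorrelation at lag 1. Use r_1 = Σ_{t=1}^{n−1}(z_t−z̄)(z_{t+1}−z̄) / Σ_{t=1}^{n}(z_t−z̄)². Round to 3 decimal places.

-0.731

Mean z̄ = (52 + 46 + 49 + 54 + 47 + 54 + 48 + 58 + 42 + 54 + 45)/11 = 49.9091
Numerator Σ_{t=1}^{10}(z_t−z̄)(z_{t+1}−z̄) = -171.8264
Denominator Σ(z_t−z̄)² = 234.9091
r_1 = -171.8264 / 234.9091 = -0.731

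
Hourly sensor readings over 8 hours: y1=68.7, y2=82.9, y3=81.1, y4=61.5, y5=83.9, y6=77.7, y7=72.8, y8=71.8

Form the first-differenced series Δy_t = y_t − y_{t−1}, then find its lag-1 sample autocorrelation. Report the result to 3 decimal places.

First differences Δy: 14.2, -1.8, -19.6, 22.4, -6.2, -4.9, -1.0
Mean of differences = 0.4429
Numerator Σ(Δy_t−Δȳ)(Δy_{t+1}−Δȳ) = -528.6433
Denominator Σ(Δy_t−Δȳ)² = 1152.8771
r_1(Δy) = -528.6433 / 1152.8771 = -0.459

-0.459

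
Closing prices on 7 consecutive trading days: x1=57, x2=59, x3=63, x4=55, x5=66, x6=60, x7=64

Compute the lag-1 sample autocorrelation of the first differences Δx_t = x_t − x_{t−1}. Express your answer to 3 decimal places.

-0.822

First differences Δx: 2, 4, -8, 11, -6, 4
Mean of differences = 1.1667
Numerator Σ(Δx_t−Δx̄)(Δx_{t+1}−Δx̄) = -204.5278
Denominator Σ(Δx_t−Δx̄)² = 248.8333
r_1(Δx) = -204.5278 / 248.8333 = -0.822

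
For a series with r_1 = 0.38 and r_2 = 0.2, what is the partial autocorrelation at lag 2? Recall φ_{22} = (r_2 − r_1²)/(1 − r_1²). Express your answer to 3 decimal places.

0.065

φ_{22} = (r_2 − r_1²) / (1 − r_1²)
r_1² = (0.38)² = 0.1444
Numerator = 0.2 − 0.1444 = 0.0556; denominator = 1 − 0.1444 = 0.8556
φ_{22} = 0.0556 / 0.8556 = 0.065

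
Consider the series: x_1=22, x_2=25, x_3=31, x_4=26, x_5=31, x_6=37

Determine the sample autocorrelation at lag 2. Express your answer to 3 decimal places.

-0.155

Mean x̄ = (22 + 25 + 31 + 26 + 31 + 37)/6 = 28.6667
Σ(x_t−x̄)(x_{t+2}−x̄) = (-15.5556) + (9.7778) + (5.4444) + (-22.2222) = -22.5556
Denominator Σ(x_t−x̄)² = 145.3333
r_2 = -22.5556 / 145.3333 = -0.155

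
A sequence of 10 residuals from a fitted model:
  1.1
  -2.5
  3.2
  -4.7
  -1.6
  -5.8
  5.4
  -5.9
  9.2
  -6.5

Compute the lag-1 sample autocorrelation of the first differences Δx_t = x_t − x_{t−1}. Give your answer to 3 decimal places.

First differences Δx: -3.6, 5.7, -7.9, 3.1, -4.2, 11.2, -11.3, 15.1, -15.7
Mean of differences = -0.8444
Numerator Σ(Δx_t−Δx̄)(Δx_{t+1}−Δx̄) = -675.1931
Denominator Σ(Δx_t−Δx̄)² = 856.3222
r_1(Δx) = -675.1931 / 856.3222 = -0.788

-0.788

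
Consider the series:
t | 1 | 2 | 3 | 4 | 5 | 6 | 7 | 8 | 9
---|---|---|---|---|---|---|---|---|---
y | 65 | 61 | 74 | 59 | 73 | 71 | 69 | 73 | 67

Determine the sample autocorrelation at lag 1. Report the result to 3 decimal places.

Mean ȳ = (65 + 61 + 74 + 59 + 73 + 71 + 69 + 73 + 67)/9 = 68.0000
Numerator Σ_{t=1}^{8}(y_t−ȳ)(y_{t+1}−ȳ) = -102.0000
Denominator Σ(y_t−ȳ)² = 236.0000
r_1 = -102.0000 / 236.0000 = -0.432

-0.432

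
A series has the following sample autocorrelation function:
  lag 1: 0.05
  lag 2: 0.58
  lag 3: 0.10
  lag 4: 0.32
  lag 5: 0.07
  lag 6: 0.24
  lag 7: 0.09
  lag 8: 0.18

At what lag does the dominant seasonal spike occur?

The largest autocorrelation is r_2 = 0.58, with weaker echoes at lags 4 (0.32), 6 (0.24) and 8 (0.18); the remaining lags stay at or below 0.10.
The dominant spike at lag 2 indicates a seasonal period of 2.

2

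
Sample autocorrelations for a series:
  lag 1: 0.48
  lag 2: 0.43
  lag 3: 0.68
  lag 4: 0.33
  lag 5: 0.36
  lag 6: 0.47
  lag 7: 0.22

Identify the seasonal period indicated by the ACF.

3

The largest autocorrelation is r_3 = 0.68; the remaining lags stay at or below 0.48. The elevated value at lag 1 (0.48), dropping to 0.43 at lag 2, reflects decaying short-term dependence rather than seasonality.
The dominant spike at lag 3 indicates a seasonal period of 3.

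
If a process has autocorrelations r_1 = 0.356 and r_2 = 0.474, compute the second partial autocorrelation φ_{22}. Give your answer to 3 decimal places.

0.398

φ_{22} = (r_2 − r_1²) / (1 − r_1²)
r_1² = (0.356)² = 0.126736
Numerator = 0.474 − 0.1267 = 0.3473; denominator = 1 − 0.1267 = 0.8733
φ_{22} = 0.3473 / 0.8733 = 0.398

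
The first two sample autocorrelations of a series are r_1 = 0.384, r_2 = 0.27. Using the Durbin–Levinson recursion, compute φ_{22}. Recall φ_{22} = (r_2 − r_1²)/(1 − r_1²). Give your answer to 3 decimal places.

0.144

φ_{22} = (r_2 − r_1²) / (1 − r_1²)
r_1² = (0.384)² = 0.147456
Numerator = 0.27 − 0.1475 = 0.1225; denominator = 1 − 0.1475 = 0.8525
φ_{22} = 0.1225 / 0.8525 = 0.144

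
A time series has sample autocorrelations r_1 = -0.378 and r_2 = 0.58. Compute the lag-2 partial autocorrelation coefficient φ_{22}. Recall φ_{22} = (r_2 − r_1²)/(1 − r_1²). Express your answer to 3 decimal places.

φ_{22} = (r_2 − r_1²) / (1 − r_1²)
r_1² = (-0.378)² = 0.142884
Numerator = 0.58 − 0.1429 = 0.4371; denominator = 1 − 0.1429 = 0.8571
φ_{22} = 0.4371 / 0.8571 = 0.510

0.510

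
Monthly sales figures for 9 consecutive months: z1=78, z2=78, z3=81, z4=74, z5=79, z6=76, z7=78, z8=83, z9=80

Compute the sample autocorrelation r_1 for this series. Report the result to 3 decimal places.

-0.177

Mean z̄ = (78 + 78 + 81 + 74 + 79 + 76 + 78 + 83 + 80)/9 = 78.5556
Numerator Σ_{t=1}^{8}(z_t−z̄)(z_{t+1}−z̄) = -9.9753
Denominator Σ(z_t−z̄)² = 56.2222
r_1 = -9.9753 / 56.2222 = -0.177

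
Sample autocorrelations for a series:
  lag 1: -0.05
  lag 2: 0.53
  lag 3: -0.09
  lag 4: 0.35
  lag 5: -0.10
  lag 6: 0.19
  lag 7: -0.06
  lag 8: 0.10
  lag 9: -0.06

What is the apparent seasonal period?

The largest autocorrelation is r_2 = 0.53, with weaker echoes at lags 4 (0.35) and 6 (0.19); the remaining lags stay at or below 0.10.
The dominant spike at lag 2 indicates a seasonal period of 2.

2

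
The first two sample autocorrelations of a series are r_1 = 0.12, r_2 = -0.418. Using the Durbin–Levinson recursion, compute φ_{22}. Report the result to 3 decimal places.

-0.439

φ_{22} = (r_2 − r_1²) / (1 − r_1²)
r_1² = (0.12)² = 0.0144
Numerator = -0.418 − 0.0144 = -0.4324; denominator = 1 − 0.0144 = 0.9856
φ_{22} = -0.4324 / 0.9856 = -0.439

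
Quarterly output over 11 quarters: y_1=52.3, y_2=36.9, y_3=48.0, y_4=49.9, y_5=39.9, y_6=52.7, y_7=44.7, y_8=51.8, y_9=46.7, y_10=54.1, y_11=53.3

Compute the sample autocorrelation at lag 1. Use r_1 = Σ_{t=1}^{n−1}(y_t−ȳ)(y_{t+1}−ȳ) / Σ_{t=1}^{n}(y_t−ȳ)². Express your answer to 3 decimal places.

Mean ȳ = (52.3 + 36.9 + 48.0 + 49.9 + 39.9 + 52.7 + 44.7 + 51.8 + 46.7 + 54.1 + 53.3)/11 = 48.2091
Numerator Σ_{t=1}^{10}(y_t−ȳ)(y_{t+1}−ȳ) = -108.2974
Denominator Σ(y_t−ȳ)² = 324.8491
r_1 = -108.2974 / 324.8491 = -0.333

-0.333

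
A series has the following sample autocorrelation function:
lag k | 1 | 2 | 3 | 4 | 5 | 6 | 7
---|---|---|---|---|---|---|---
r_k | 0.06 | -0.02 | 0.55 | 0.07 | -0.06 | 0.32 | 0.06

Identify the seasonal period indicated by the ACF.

3

The largest autocorrelation is r_3 = 0.55, with a weaker echo at lag 6 (0.32); the remaining lags stay at or below 0.07.
The dominant spike at lag 3 indicates a seasonal period of 3.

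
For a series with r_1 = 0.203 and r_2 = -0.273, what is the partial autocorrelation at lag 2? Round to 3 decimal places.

-0.328

φ_{22} = (r_2 − r_1²) / (1 − r_1²)
r_1² = (0.203)² = 0.041209
Numerator = -0.273 − 0.0412 = -0.3142; denominator = 1 − 0.0412 = 0.9588
φ_{22} = -0.3142 / 0.9588 = -0.328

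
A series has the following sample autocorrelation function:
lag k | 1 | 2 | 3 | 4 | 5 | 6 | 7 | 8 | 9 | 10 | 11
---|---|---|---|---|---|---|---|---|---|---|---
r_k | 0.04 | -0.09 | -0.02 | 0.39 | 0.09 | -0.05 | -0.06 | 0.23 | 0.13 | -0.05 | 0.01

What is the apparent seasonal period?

The largest autocorrelation is r_4 = 0.39, with a weaker echo at lag 8 (0.23); the remaining lags stay at or below 0.13.
The dominant spike at lag 4 indicates a seasonal period of 4.

4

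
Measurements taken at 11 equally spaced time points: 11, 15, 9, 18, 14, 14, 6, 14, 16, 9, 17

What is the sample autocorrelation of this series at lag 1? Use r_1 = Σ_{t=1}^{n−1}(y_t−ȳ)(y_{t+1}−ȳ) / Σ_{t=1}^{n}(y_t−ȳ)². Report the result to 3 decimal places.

Mean ȳ = (11 + 15 + 9 + 18 + 14 + 14 + 6 + 14 + 16 + 9 + 17)/11 = 13.0000
Numerator Σ_{t=1}^{10}(y_t−ȳ)(y_{t+1}−ȳ) = -65.0000
Denominator Σ(y_t−ȳ)² = 142.0000
r_1 = -65.0000 / 142.0000 = -0.458

-0.458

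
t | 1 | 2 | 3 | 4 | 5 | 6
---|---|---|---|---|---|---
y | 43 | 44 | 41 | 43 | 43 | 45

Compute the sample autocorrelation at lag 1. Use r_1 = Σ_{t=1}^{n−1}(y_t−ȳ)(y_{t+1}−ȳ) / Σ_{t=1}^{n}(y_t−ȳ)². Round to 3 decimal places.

-0.211

Mean ȳ = (43 + 44 + 41 + 43 + 43 + 45)/6 = 43.1667
Σ(y_t−ȳ)(y_{t+1}−ȳ) = (-0.1389) + (-1.8056) + (0.3611) + (0.0278) + (-0.3056) = -1.8611
Denominator Σ(y_t−ȳ)² = 8.8333
r_1 = -1.8611 / 8.8333 = -0.211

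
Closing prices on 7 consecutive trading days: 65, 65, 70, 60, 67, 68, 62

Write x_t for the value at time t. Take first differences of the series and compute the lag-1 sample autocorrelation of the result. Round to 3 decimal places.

First differences Δx: 0, 5, -10, 7, 1, -6
Mean of differences = -0.5000
Numerator Σ(Δx_t−Δx̄)(Δx_{t+1}−Δx̄) = -117.7500
Denominator Σ(Δx_t−Δx̄)² = 209.5000
r_1(Δx) = -117.7500 / 209.5000 = -0.562

-0.562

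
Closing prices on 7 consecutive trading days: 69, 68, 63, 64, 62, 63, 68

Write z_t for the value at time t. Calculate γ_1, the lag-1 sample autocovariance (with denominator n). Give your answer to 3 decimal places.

1.764

Mean z̄ = (69 + 68 + 63 + 64 + 62 + 63 + 68)/7 = 65.2857
Deviations: 3.7143, 2.7143, -2.2857, -1.2857, -3.2857, -2.2857, 2.7143
Σ_{t=1}^{6}(z_t−z̄)(z_{t+1}−z̄) = 12.3469
γ_1 = 12.3469 / 7 = 1.764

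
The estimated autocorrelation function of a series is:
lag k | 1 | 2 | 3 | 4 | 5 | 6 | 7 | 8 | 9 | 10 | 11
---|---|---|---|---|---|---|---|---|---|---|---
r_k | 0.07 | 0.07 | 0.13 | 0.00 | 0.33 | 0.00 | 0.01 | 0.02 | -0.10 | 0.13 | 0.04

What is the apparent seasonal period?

5

The largest autocorrelation is r_5 = 0.33; the remaining lags stay at or below 0.13.
The dominant spike at lag 5 indicates a seasonal period of 5.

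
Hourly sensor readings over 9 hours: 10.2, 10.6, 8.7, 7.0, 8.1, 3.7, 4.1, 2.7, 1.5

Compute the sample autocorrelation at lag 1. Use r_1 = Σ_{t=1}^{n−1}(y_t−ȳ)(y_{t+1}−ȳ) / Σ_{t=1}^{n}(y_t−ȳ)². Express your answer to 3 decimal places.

Mean ȳ = (10.2 + 10.6 + 8.7 + 7.0 + 8.1 + 3.7 + 4.1 + 2.7 + 1.5)/9 = 6.2889
Numerator Σ_{t=1}^{8}(y_t−ȳ)(y_{t+1}−ȳ) = 56.2788
Denominator Σ(y_t−ȳ)² = 90.7889
r_1 = 56.2788 / 90.7889 = 0.620

0.620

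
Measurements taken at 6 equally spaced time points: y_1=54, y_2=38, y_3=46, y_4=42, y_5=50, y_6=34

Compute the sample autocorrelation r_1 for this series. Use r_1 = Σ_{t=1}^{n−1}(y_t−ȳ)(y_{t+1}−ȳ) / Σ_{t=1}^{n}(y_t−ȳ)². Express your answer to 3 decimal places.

Mean ȳ = (54 + 38 + 46 + 42 + 50 + 34)/6 = 44.0000
Deviations from mean: 10.0000, -6.0000, 2.0000, -2.0000, 6.0000, -10.0000
Σ(y_t−ȳ)(y_{t+1}−ȳ) = (-60.0000) + (-12.0000) + (-4.0000) + (-12.0000) + (-60.0000) = -148.0000
Denominator Σ(y_t−ȳ)² = 280.0000
r_1 = -148.0000 / 280.0000 = -0.529

-0.529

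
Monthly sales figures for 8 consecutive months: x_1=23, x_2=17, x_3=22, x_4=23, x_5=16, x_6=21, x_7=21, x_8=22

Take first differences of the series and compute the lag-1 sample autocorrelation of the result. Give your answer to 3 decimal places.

-0.486

First differences Δx: -6, 5, 1, -7, 5, 0, 1
Mean of differences = -0.1429
Numerator Σ(Δx_t−Δx̄)(Δx_{t+1}−Δx̄) = -66.4490
Denominator Σ(Δx_t−Δx̄)² = 136.8571
r_1(Δx) = -66.4490 / 136.8571 = -0.486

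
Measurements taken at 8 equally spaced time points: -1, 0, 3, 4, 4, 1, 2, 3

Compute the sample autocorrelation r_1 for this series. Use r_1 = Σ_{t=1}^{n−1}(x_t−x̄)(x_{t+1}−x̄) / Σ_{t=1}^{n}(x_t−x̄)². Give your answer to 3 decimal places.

Mean x̄ = (-1 + 0 + 3 + 4 + 4 + 1 + 2 + 3)/8 = 2.0000
Σ(x_t−x̄)(x_{t+1}−x̄) = (6.0000) + (-2.0000) + (2.0000) + (4.0000) + (-2.0000) + (0.0000) + (0.0000) = 8.0000
Denominator Σ(x_t−x̄)² = 24.0000
r_1 = 8.0000 / 24.0000 = 0.333

0.333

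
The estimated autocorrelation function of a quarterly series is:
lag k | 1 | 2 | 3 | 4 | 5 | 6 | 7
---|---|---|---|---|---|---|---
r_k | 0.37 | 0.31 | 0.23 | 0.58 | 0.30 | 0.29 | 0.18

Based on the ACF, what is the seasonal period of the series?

4

The largest autocorrelation is r_4 = 0.58; the remaining lags stay at or below 0.37. The elevated value at lag 1 (0.37), dropping to 0.31 at lag 2, reflects decaying short-term dependence rather than seasonality.
The dominant spike at lag 4 indicates a seasonal period of 4.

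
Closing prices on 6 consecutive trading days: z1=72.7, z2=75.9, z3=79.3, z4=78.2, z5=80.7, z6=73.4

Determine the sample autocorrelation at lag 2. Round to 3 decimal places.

-0.117

Mean z̄ = (72.7 + 75.9 + 79.3 + 78.2 + 80.7 + 73.4)/6 = 76.7000
Σ(z_t−z̄)(z_{t+2}−z̄) = (-10.4000) + (-1.2000) + (10.4000) + (-4.9500) = -6.1500
Denominator Σ(z_t−z̄)² = 52.5400
r_2 = -6.1500 / 52.5400 = -0.117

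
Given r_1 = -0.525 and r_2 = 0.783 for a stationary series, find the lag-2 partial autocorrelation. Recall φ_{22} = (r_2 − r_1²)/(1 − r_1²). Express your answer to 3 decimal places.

φ_{22} = (r_2 − r_1²) / (1 − r_1²)
r_1² = (-0.525)² = 0.275625
Numerator = 0.783 − 0.2756 = 0.5074; denominator = 1 − 0.2756 = 0.7244
φ_{22} = 0.5074 / 0.7244 = 0.700

0.700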